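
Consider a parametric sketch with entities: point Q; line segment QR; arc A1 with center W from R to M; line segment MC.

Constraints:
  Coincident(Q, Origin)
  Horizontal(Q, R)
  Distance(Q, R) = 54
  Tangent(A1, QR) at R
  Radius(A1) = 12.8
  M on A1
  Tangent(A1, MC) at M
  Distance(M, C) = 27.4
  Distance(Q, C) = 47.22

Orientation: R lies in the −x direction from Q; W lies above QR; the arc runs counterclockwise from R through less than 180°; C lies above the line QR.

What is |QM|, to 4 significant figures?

42.81

Checks: Q = (0.00, 0.00) ✓; |WM| = 12.80 ✓; ∠(WM, MC) = 90.00° ✓; |MC| = 27.40 ✓; |QC| = 47.22 ✓.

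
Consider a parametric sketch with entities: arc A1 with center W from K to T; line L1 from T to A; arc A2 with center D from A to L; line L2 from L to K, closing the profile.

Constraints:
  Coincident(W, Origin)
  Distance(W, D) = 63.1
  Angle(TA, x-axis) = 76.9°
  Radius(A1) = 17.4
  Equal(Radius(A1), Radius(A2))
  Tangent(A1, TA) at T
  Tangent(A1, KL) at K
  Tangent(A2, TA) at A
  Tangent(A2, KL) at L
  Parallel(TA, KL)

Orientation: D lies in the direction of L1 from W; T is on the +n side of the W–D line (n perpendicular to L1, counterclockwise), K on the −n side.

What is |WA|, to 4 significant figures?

65.46

Tangency of A1 to both parallel lines with radius 17.4 puts T and K at W ± 17.4·n: T = (-16.95, 3.944), K = (16.95, -3.944). Equal radii place A and L the same way about D: A = D + 17.4·n = (-2.645, 65.40), L = D − 17.4·n = (31.25, 57.51). Then |WA| = |A − W| = 65.46.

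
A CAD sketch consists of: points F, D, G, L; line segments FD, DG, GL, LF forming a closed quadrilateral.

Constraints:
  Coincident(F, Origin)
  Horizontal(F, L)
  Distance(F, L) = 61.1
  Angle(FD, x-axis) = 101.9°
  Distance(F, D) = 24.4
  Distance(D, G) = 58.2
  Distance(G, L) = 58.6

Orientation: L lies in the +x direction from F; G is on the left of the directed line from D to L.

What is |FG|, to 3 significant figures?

70.9

F is at the origin; FL is horizontal with |FL| = 61.1 and L in +x, so L = (61.1, 0). FD runs at 101.9° with |FD| = 24.4, so D = (-5.03, 23.9). G is determined by |DG| = 58.2 and |GL| = 58.6 together: it lies at the intersection of circle(D, 58.2) and circle(L, 58.6). With |DL| = 70.3, the foot of the radical line on DL is 34.8 from D and the perpendicular offset is √(58.2² − 34.8²) = 46.6. Taking the left-of-DL solution: G = (43.6, 55.9).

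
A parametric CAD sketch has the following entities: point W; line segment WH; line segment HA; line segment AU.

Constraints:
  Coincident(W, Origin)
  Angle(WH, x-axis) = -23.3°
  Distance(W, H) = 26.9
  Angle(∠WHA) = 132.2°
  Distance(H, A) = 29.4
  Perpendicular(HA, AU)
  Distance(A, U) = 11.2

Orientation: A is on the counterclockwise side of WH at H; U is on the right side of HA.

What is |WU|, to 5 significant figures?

56.765

∠WHA = 132.2°, so HA runs at -23.3° + (180° − 132.2°) = 24.500° from the x-axis; with |HA| = 29.4, A = H + 29.4·(cos 24.500°, sin 24.500°) = (51.459, 1.5518). HA ⟂ AU; with |AU| = 11.2 on the right of HA, U = A + 11.2·(0.41469, -0.90996) = (56.104, -8.6398). Then |WU| = |U − W| = 56.765.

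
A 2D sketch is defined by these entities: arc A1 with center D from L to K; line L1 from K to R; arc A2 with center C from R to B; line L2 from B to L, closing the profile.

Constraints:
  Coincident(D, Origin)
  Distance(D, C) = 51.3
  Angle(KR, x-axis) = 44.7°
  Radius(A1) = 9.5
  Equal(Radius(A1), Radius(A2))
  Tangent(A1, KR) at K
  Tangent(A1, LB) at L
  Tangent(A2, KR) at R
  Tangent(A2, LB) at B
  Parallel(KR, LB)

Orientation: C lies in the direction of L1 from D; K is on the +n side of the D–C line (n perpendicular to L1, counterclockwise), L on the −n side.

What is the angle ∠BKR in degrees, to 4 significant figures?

20.32°

The slot axis is L1's direction at 44.7°, so u = (cos 44.7°, sin 44.7°) = (0.7108, 0.7034) and n = (−sin 44.7°, cos 44.7°) = (-0.7034, 0.7108). D is at the origin and C lies 51.3 along u from D, so C = 51.3·u = (36.46, 36.08). Tangency of A1 to both parallel lines with radius 9.5 puts K and L at D ± 9.5·n: K = (-6.682, 6.753), L = (6.682, -6.753). Equal radii place R and B the same way about C: R = C + 9.5·n = (29.78, 42.84), B = C − 9.5·n = (43.15, 29.33). Then cos ∠BKR = KB·KR / (|KB||KR|), giving 20.32°.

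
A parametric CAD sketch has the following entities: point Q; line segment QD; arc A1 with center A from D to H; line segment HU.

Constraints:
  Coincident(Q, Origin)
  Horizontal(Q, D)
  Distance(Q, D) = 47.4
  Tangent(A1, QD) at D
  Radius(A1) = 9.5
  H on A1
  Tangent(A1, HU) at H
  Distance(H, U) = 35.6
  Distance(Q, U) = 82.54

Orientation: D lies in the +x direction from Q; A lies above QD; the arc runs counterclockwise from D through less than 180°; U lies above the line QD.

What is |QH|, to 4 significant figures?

55.35

Checks: Q.y = 0.00, D.y = 0.00 ✓; |AH| = 9.500 ✓; ∠(AH, HU) = 90.00° ✓; |HU| = 35.60 ✓; |QU| = 82.54 ✓.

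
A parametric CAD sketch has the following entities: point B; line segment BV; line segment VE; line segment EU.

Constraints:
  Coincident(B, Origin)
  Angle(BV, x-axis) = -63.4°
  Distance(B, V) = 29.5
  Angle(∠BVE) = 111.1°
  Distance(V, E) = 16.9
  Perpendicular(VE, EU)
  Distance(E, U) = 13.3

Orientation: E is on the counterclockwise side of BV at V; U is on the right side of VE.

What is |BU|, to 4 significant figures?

49.23

B is at the origin; BV runs at -63.4° with length 29.5, so V = 29.5·(cos -63.4°, sin -63.4°) = (13.21, -26.38). ∠BVE = 111.1°, so VE runs at -63.4° + (180° − 111.1°) = 5.500° from the x-axis; with |VE| = 16.9, E = V + 16.9·(cos 5.500°, sin 5.500°) = (30.03, -24.76). The perpendicularity gives EU at right angles to VE; with |EU| = 13.3 on the right of VE, U = E + 13.3·(0.09585, -0.9954) = (31.31, -38.00). Then |BU| = |U − B| = 49.23.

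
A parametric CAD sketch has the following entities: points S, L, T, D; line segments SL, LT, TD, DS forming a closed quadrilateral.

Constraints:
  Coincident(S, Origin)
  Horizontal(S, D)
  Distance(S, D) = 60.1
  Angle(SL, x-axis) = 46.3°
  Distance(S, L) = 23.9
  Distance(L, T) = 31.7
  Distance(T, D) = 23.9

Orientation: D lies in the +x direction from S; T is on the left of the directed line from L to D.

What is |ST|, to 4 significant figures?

52.28

S is at the origin; SD is horizontal with |SD| = 60.1 and D in +x, so D = (60.1, 0). SL runs at 46.3° with |SL| = 23.9, so L = (16.51, 17.28). T is determined by |LT| = 31.7 and |TD| = 23.9 together: it lies at the intersection of circle(L, 31.7) and circle(D, 23.9). With |LD| = 46.89, the foot of the radical line on LD is 28.07 from L and the perpendicular offset is √(31.7² − 28.07²) = 14.73. Taking the left-of-LD solution: T = (48.03, 20.63).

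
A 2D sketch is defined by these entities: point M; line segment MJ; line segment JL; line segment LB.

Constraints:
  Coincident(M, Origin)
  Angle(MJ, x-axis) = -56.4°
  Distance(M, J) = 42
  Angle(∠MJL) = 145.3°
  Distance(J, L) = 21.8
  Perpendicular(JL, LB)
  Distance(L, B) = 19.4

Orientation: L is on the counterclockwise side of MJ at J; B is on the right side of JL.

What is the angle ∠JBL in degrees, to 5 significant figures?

48.334°

M is at the origin; MJ runs at -56.4° with length 42.0, so J = 42.0·(cos -56.4°, sin -56.4°) = (23.242, -34.983). ∠MJL = 145.3°, so JL runs at -56.4° + (180° − 145.3°) = -21.700° from the x-axis; with |JL| = 21.8, L = J + 21.8·(cos -21.700°, sin -21.700°) = (43.498, -43.043). The perpendicularity gives LB at right angles to JL; with |LB| = 19.4 on the right of JL, B = L + 19.4·(-0.36975, -0.92913) = (36.324, -61.068). Then cos ∠JBL = BJ·BL / (|BJ||BL|), giving 48.334°.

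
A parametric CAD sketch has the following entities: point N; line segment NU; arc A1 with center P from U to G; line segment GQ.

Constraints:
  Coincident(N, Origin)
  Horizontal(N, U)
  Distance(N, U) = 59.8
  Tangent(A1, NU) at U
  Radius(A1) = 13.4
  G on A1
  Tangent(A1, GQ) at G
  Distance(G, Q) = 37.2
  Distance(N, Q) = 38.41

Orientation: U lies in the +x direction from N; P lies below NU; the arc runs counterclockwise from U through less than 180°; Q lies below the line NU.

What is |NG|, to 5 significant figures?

50.523

Checks: |PG| = 13.40 ✓; ∠(PG, GQ) = 90.00° ✓; |GQ| = 37.20 ✓; |NQ| = 38.41 ✓.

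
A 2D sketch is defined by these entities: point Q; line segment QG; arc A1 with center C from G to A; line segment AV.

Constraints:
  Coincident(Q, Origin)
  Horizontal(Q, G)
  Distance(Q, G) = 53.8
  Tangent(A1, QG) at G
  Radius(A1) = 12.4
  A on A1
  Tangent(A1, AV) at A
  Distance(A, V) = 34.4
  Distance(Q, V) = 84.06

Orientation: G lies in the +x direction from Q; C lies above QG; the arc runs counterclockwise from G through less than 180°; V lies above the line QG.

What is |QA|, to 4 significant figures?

66.88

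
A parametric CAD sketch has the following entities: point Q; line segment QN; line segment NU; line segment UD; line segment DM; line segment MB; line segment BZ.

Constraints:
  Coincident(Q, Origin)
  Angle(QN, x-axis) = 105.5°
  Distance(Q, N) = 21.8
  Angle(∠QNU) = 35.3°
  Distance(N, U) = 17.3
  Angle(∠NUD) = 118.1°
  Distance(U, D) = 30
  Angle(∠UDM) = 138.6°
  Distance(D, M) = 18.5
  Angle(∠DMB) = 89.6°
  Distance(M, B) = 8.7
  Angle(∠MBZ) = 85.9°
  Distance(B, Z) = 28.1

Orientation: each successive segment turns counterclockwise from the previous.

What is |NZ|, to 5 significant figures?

31.479

∠DMB = 89.6° gives MB at 83.900° from the x-axis; with |MB| = 8.7, B = (27.732, -10.973). ∠MBZ = 85.9° gives BZ at 178.00° from the x-axis; with |BZ| = 28.1, Z = (-0.35047, -9.9922). Then |NZ| = |Z − N| = 31.479.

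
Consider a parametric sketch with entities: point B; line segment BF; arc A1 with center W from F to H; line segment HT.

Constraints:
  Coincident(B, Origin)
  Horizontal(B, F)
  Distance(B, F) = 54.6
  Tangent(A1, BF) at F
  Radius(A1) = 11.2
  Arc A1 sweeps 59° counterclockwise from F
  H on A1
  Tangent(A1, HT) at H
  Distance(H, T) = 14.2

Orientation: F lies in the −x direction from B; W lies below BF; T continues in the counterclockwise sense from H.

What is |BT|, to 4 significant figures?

73.65

B is at the origin; BF is horizontal with |BF| = 54.6 and F on the −x side, so F = (-54.60, 0.000). Tangency of A1 to BF means the radius WF is perpendicular to BF, so W = F + (0, -11.2) = (-54.60, -11.20). On A1, F sits at bearing 90° from W; a 59° counterclockwise sweep puts H at bearing 149°, so H = W + 11.2·(cos 149°, sin 149°) = (-64.20, -5.432). Since A1 is tangent to HT there, WH ⟂ HT, so HT runs along (−sin 149°, cos 149°); with |HT| = 14.2, T = (-71.51, -17.60). Then |BT| = |T − B| = 73.65.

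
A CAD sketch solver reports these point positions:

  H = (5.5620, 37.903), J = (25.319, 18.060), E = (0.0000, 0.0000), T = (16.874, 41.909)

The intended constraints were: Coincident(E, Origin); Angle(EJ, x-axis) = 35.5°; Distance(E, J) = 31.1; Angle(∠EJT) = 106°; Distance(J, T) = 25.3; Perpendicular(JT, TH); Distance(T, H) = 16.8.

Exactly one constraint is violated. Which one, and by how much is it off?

Distance(T, H) = 16.8 — off by 4.80.

E = (0.00, 0.00) ✓; EJ at 35.50° ✓; |EJ| = 31.10 ✓; ∠EJT = 106.0° ✓; |JT| = 25.30 ✓; ∠(JT, TH) = 90.00° ✓; |TH| = 12.00 ✗.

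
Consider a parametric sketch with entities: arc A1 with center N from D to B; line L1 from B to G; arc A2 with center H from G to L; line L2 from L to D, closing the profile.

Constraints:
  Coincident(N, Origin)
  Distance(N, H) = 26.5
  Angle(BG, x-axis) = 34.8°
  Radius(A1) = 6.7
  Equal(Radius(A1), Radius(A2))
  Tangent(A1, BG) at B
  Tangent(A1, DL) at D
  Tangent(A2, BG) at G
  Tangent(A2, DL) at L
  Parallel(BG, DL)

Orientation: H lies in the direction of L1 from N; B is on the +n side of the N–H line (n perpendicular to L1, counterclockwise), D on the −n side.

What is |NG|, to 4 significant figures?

27.33

Tangency of A1 to both parallel lines with radius 6.7 puts B and D at N ± 6.7·n: B = (-3.824, 5.502), D = (3.824, -5.502). Equal radii place G and L the same way about H: G = H + 6.7·n = (17.94, 20.63), L = H − 6.7·n = (25.58, 9.622). Then |NG| = |G − N| = 27.33.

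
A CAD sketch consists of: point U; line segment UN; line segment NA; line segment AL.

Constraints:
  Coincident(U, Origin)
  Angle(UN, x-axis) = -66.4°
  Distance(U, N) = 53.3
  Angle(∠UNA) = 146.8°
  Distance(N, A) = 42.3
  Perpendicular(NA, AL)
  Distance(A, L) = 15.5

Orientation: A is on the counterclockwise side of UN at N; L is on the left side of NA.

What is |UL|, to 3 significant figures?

88.0

∠UNA = 146.8°, so NA runs at -66.4° + (180° − 146.8°) = -33.2° from the x-axis; with |NA| = 42.3, A = N + 42.3·(cos -33.2°, sin -33.2°) = (56.7, -72.0). NA is perpendicular to AL; with |AL| = 15.5 on the left of NA, L = A + 15.5·(0.548, 0.837) = (65.2, -59.0). Then |UL| = |L − U| = 88.0.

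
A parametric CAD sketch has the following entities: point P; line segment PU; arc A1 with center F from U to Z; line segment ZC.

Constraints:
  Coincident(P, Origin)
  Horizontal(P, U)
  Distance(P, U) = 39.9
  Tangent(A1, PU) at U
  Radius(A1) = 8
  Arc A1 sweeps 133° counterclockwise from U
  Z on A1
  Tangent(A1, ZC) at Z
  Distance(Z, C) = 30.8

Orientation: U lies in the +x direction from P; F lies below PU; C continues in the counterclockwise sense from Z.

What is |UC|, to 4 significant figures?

39.04

P is at the origin; PU is horizontal with |PU| = 39.9 and U on the +x side, so U = (39.90, 0.000). Since A1 is tangent to PU there, FU ⟂ PU, so F = U + (0, -8) = (39.90, -8.000). On A1, U sits at bearing 90° from F; a 133° counterclockwise sweep puts Z at bearing 223°, so Z = F + 8.0·(cos 223°, sin 223°) = (34.05, -13.46). The tangent condition forces FZ to be normal to ZC, so ZC runs along (−sin 223°, cos 223°); with |ZC| = 30.8, C = (55.05, -35.98). Then |UC| = |C − U| = 39.04.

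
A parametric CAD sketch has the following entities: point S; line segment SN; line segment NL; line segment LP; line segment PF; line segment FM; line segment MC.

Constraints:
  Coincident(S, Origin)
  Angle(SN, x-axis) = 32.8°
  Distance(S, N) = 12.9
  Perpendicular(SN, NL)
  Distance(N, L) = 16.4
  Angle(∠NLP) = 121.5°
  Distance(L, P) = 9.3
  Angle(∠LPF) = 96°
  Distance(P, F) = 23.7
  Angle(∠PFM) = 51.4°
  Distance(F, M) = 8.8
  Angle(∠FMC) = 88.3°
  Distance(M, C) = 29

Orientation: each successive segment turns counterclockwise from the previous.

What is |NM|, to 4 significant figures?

13.81

S is at the origin; SN runs at 32.8° with length 12.9, so N = (10.84, 6.988). SN is perpendicular to NL, so NL runs at 122.8°; with |NL| = 16.4, L = (1.959, 20.77). ∠NLP = 121.5° gives LP at -178.7° from the x-axis; with |LP| = 9.3, P = (-7.338, 20.56). ∠LPF = 96.0° gives PF at -94.70° from the x-axis; with |PF| = 23.7, F = (-9.280, -3.058). ∠PFM = 51.4° gives FM at 33.90° from the x-axis; with |FM| = 8.8, M = (-1.976, 1.850). Then |NM| = |M − N| = 13.81.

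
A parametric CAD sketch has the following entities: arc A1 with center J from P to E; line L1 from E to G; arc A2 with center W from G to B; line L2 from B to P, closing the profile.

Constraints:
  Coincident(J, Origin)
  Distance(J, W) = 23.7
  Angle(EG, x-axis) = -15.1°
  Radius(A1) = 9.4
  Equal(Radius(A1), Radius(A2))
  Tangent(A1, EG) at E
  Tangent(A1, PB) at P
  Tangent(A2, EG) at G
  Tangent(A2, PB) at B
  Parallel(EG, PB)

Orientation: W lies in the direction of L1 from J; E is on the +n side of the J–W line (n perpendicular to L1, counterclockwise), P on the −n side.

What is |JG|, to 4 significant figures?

25.50

The slot axis is L1's direction at -15.1°, so u = (cos -15.1°, sin -15.1°) = (0.9655, -0.2605) and n = (−sin -15.1°, cos -15.1°) = (0.2605, 0.9655). J is at the origin and W lies 23.7 along u from J, so W = 23.7·u = (22.88, -6.174). Tangency of A1 to both parallel lines with radius 9.4 puts E and P at J ± 9.4·n: E = (2.449, 9.075), P = (-2.449, -9.075). Equal radii place G and B the same way about W: G = W + 9.4·n = (25.33, 2.901), B = W − 9.4·n = (20.43, -15.25). Then |JG| = |G − J| = 25.50.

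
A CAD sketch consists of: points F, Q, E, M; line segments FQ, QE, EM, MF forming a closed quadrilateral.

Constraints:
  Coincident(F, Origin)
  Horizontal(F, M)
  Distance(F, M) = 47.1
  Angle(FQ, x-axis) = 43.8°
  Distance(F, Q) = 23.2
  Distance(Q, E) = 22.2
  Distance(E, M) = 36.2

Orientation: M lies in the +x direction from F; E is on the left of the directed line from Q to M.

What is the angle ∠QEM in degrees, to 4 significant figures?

67.16°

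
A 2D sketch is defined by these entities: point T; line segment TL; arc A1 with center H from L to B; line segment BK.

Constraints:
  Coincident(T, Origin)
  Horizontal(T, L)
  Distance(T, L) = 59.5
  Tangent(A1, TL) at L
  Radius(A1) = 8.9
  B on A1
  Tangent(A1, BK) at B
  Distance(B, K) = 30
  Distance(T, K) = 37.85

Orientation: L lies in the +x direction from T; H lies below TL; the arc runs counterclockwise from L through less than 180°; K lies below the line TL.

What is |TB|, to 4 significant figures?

53.73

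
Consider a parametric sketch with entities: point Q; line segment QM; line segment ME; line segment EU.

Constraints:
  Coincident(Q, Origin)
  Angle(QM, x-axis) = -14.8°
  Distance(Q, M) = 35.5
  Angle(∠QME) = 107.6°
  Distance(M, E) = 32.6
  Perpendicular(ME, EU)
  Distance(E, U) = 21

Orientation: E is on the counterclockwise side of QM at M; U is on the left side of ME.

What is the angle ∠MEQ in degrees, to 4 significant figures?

37.99°

Q is at the origin; QM runs at -14.8° with length 35.5, so M = 35.5·(cos -14.8°, sin -14.8°) = (34.32, -9.068). ∠QME = 107.6°, so ME runs at -14.8° + (180° − 107.6°) = 57.60° from the x-axis; with |ME| = 32.6, E = M + 32.6·(cos 57.60°, sin 57.60°) = (51.79, 18.46). Then cos ∠MEQ = EM·EQ / (|EM||EQ|), giving 37.99°.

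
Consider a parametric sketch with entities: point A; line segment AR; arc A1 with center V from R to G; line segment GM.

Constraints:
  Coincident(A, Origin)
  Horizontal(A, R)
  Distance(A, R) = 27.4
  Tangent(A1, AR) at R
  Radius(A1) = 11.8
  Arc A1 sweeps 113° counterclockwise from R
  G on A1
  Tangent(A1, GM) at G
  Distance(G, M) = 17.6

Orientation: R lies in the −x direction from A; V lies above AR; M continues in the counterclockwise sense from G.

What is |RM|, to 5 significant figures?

32.854

A is at the origin; A and R share the same y with |AR| = 27.4 and R on the −x side, so R = (-27.400, 0.0000). The tangent condition forces VR to be normal to AR, so V = R + (0, 11.8) = (-27.400, 11.800). On A1, R sits at bearing -90° from V; a 113° counterclockwise sweep puts G at bearing 23°, so G = V + 11.8·(cos 23°, sin 23°) = (-16.538, 16.411). Since A1 is tangent to GM there, VG ⟂ GM, so GM runs along (−sin 23°, cos 23°); with |GM| = 17.6, M = (-23.415, 32.612). Then |RM| = |M − R| = 32.854.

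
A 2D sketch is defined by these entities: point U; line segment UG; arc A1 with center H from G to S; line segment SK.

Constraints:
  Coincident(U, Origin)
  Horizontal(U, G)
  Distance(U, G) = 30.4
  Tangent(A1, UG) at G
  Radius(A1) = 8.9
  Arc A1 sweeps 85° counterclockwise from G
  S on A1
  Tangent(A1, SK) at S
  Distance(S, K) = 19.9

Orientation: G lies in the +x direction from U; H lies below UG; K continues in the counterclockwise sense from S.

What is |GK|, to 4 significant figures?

29.89

U is at the origin; UG is horizontal with |UG| = 30.4 and G on the +x side, so G = (30.40, 0.000). Since A1 is tangent to UG there, HG ⟂ UG, so H = G + (0, -8.9) = (30.40, -8.900). On A1, G sits at bearing 90° from H; an 85° counterclockwise sweep puts S at bearing 175°, so S = H + 8.9·(cos 175°, sin 175°) = (21.53, -8.124). The tangent condition forces HS to be normal to SK, so SK runs along (−sin 175°, cos 175°); with |SK| = 19.9, K = (19.80, -27.95). Then |GK| = |K − G| = 29.89.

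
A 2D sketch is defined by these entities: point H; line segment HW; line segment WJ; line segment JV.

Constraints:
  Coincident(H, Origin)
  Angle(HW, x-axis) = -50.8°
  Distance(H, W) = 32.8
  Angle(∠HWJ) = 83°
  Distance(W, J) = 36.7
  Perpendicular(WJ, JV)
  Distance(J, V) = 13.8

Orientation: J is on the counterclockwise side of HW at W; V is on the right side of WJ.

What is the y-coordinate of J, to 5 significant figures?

1.0704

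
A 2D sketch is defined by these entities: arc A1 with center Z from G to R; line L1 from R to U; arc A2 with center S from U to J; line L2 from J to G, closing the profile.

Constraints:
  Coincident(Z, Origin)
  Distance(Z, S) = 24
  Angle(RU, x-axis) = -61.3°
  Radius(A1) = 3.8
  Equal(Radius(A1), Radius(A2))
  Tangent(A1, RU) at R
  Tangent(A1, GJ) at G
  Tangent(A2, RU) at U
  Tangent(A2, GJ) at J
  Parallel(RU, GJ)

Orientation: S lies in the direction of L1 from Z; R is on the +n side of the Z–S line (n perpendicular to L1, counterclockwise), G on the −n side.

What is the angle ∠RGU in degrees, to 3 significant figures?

72.4°

The slot axis is L1's direction at -61.3°, so u = (cos -61.3°, sin -61.3°) = (0.480, -0.877) and n = (−sin -61.3°, cos -61.3°) = (0.877, 0.480). Z is at the origin and S lies 24.0 along u from Z, so S = 24.0·u = (11.5, -21.1). Tangency of A1 to both parallel lines with radius 3.8 puts R and G at Z ± 3.8·n: R = (3.33, 1.82), G = (-3.33, -1.82). Equal radii place U and J the same way about S: U = S + 3.8·n = (14.9, -19.2), J = S − 3.8·n = (8.19, -22.9). Then cos ∠RGU = GR·GU / (|GR||GU|), giving 72.4°.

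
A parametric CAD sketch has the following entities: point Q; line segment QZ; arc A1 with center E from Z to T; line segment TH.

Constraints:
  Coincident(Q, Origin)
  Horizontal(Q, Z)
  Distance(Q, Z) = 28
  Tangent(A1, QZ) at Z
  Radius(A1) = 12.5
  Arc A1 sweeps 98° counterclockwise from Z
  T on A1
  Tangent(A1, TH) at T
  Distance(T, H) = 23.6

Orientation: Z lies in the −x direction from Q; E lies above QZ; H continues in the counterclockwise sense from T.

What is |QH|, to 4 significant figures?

42.09

On A1, Z sits at bearing -90° from E; a 98° counterclockwise sweep puts T at bearing 8°, so T = E + 12.5·(cos 8°, sin 8°) = (-15.62, 14.24). Tangency of A1 to TH means the radius ET is perpendicular to TH, so TH runs along (−sin 8°, cos 8°); with |TH| = 23.6, H = (-18.91, 37.61). Then |QH| = |H − Q| = 42.09.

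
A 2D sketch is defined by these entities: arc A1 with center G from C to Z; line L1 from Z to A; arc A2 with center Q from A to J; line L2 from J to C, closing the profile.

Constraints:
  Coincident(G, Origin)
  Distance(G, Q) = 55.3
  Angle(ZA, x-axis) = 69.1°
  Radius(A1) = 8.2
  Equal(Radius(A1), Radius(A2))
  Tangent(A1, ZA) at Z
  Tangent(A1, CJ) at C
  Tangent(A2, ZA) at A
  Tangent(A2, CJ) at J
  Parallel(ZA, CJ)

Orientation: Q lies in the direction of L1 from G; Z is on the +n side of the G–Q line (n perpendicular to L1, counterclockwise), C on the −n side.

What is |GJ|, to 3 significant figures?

55.9

The slot axis is L1's direction at 69.1°, so u = (cos 69.1°, sin 69.1°) = (0.357, 0.934) and n = (−sin 69.1°, cos 69.1°) = (-0.934, 0.357). G is at the origin and Q lies 55.3 along u from G, so Q = 55.3·u = (19.7, 51.7). Tangency of A1 to both parallel lines with radius 8.2 puts Z and C at G ± 8.2·n: Z = (-7.66, 2.93), C = (7.66, -2.93). Equal radii place A and J the same way about Q: A = Q + 8.2·n = (12.1, 54.6), J = Q − 8.2·n = (27.4, 48.7). Then |GJ| = |J − G| = 55.9.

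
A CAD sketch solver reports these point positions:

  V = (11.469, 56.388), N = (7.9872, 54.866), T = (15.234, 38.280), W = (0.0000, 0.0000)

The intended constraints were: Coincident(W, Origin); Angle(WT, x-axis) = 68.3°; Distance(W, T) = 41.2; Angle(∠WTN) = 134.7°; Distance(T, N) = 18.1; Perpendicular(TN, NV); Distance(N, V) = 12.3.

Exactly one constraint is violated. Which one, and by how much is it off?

Distance(N, V) = 12.3 — off by 8.50.

W = (0.00, 0.00) ✓; WT at 68.30° ✓; |WT| = 41.20 ✓; ∠WTN = 134.7° ✓; |TN| = 18.10 ✓; ∠(TN, NV) = 89.99° ✓; |NV| = 3.800 ✗.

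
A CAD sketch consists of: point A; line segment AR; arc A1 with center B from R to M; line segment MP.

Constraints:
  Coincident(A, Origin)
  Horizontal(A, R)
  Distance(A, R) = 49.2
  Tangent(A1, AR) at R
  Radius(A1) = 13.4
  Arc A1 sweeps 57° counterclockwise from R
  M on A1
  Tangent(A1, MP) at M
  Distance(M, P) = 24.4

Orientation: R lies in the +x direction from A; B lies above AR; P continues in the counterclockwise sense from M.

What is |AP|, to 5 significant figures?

78.367

A is at the origin; AR is horizontal with |AR| = 49.2 and R on the +x side, so R = (49.200, 0.0000). Tangency of A1 to AR means the radius BR is perpendicular to AR, so B = R + (0, 13.4) = (49.200, 13.400). On A1, R sits at bearing -90° from B; a 57° counterclockwise sweep puts M at bearing -33°, so M = B + 13.4·(cos -33°, sin -33°) = (60.438, 6.1018). Since A1 is tangent to MP there, BM ⟂ MP, so MP runs along (−sin -33°, cos -33°); with |MP| = 24.4, P = (73.727, 26.565). Then |AP| = |P − A| = 78.367.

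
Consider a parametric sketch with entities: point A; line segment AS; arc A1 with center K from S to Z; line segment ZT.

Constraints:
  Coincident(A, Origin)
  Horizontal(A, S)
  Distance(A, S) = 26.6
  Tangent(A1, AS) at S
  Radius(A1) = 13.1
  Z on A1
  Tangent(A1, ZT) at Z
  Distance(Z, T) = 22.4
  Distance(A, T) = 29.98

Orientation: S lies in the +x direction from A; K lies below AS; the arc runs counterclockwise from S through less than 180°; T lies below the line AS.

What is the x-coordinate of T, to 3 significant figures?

6.33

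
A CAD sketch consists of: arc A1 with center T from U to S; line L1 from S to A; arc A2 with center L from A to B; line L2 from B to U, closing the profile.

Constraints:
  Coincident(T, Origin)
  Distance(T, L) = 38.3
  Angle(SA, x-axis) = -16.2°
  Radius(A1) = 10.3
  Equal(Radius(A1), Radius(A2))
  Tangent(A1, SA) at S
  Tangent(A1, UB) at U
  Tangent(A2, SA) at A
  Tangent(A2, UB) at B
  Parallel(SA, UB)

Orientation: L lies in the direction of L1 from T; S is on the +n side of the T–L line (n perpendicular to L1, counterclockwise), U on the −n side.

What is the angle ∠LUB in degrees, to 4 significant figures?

15.05°

The slot axis is L1's direction at -16.2°, so u = (cos -16.2°, sin -16.2°) = (0.9603, -0.2790) and n = (−sin -16.2°, cos -16.2°) = (0.2790, 0.9603). T is at the origin and L lies 38.3 along u from T, so L = 38.3·u = (36.78, -10.69). Tangency of A1 to both parallel lines with radius 10.3 puts S and U at T ± 10.3·n: S = (2.874, 9.891), U = (-2.874, -9.891). Equal radii place A and B the same way about L: A = L + 10.3·n = (39.65, -0.7943), B = L − 10.3·n = (33.91, -20.58). Then cos ∠LUB = UL·UB / (|UL||UB|), giving 15.05°.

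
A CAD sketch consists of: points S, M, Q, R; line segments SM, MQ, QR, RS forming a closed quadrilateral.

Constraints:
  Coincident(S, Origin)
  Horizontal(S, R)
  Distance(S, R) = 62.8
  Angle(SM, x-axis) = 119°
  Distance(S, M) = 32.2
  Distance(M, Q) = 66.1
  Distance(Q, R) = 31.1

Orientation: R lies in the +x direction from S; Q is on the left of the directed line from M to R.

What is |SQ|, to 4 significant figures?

58.01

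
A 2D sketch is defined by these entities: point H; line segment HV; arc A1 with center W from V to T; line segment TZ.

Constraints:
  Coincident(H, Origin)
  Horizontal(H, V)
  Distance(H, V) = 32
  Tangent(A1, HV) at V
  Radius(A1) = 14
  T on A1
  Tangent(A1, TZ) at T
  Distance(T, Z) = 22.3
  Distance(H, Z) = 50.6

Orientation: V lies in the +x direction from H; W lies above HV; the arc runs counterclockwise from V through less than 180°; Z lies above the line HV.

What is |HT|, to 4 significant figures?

48.73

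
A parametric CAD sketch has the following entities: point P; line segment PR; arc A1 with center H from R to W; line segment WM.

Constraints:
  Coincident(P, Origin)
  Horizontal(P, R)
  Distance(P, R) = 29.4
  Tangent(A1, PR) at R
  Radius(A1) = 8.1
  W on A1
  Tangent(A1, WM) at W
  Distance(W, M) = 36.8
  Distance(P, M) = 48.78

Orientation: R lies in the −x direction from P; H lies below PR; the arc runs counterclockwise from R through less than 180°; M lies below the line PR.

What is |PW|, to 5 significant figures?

38.463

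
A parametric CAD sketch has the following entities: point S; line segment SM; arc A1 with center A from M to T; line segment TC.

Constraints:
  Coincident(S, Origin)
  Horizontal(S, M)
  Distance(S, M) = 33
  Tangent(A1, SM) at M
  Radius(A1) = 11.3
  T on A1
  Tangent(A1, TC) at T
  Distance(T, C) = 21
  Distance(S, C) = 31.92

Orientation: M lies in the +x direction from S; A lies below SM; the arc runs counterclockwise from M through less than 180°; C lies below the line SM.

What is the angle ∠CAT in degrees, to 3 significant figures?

61.7°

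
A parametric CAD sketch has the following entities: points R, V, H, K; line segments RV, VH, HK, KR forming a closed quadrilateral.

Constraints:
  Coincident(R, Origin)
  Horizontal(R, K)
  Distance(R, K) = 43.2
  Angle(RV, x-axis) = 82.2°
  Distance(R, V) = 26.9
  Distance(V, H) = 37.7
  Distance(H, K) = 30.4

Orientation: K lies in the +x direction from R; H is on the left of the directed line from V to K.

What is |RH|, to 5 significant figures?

51.138

Checks: R.y = 0.00, K.y = 0.00 ✓; |VH| = 37.70 ✓; |HK| = 30.40 ✓.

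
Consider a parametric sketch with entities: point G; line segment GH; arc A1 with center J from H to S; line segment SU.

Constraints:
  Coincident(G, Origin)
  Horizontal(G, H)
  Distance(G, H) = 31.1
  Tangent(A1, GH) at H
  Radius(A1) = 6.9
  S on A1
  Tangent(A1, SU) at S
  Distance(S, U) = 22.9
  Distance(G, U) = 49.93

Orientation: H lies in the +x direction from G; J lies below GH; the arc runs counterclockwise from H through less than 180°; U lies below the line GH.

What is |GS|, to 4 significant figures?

28.27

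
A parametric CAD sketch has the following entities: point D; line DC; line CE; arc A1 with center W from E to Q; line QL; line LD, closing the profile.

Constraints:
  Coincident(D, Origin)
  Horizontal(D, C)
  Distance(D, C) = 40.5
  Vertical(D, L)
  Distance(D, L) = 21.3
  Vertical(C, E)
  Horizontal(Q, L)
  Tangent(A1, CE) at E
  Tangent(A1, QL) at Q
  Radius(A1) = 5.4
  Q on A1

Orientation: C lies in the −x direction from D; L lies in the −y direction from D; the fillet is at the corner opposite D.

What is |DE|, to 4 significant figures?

43.51

The virtual corner opposite D is at (-40.50, -21.30). Since A1 is tangent to CE there, WE ⟂ CE and the tangent condition forces WQ to be normal to QL, with radius 5.4, so the center W sits 5.4 in from both sides at W = (-35.10, -15.90). That places the tangent points at E = (-40.50, -15.90) on CE and Q = (-35.10, -21.30) on QL. Then |DE| = |E − D| = 43.51.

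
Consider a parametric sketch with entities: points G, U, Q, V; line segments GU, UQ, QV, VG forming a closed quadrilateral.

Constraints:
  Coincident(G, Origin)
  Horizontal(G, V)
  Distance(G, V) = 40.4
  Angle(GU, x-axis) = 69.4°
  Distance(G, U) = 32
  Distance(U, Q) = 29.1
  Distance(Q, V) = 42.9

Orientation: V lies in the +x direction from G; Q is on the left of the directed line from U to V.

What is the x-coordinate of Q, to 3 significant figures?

37.4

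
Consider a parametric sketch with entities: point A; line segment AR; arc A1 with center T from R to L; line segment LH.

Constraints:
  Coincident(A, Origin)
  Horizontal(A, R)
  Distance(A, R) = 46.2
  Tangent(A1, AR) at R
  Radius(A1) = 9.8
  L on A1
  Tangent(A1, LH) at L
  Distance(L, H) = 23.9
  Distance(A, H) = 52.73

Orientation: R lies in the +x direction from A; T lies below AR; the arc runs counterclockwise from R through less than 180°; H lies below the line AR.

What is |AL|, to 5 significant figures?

38.134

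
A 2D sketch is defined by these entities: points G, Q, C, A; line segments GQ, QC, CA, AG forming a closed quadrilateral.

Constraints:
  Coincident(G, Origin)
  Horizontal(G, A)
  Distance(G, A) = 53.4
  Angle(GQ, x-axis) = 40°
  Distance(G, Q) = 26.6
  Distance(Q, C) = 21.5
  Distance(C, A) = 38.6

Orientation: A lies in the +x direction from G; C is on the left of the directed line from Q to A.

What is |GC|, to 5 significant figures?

47.926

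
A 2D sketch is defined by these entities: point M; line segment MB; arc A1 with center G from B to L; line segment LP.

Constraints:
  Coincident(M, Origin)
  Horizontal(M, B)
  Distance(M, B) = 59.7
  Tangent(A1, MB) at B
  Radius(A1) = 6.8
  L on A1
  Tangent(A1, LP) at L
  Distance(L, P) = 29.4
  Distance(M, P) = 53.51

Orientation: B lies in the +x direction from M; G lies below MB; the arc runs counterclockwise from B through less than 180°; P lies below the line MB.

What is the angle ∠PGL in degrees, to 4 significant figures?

76.98°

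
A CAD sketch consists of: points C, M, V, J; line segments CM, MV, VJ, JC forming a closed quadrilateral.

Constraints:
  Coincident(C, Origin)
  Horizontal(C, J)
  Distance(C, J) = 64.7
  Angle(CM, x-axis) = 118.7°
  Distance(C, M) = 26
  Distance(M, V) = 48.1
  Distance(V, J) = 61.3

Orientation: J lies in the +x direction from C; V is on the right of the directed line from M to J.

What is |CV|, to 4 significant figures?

22.28

C is at the origin; C and J share the same y with |CJ| = 64.7 and J in +x, so J = (64.7, 0). CM runs at 118.7° with |CM| = 26.0, so M = (-12.49, 22.81). V is determined by |MV| = 48.1 and |VJ| = 61.3 together: it lies at the intersection of circle(M, 48.1) and circle(J, 61.3). With |MJ| = 80.48, the foot of the radical line on MJ is 31.27 from M and the perpendicular offset is √(48.1² − 31.27²) = 36.55. Taking the right-of-MJ solution: V = (7.148, -21.10).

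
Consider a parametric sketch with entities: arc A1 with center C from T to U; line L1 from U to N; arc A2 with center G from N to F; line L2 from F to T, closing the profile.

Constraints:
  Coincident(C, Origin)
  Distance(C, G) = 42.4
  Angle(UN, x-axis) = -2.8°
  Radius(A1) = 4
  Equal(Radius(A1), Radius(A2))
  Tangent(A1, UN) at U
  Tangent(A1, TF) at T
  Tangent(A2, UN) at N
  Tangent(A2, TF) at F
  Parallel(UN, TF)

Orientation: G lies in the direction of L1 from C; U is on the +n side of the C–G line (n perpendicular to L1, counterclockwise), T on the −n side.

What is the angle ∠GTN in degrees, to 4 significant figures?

5.296°

Tangency of A1 to both parallel lines with radius 4.0 puts U and T at C ± 4.0·n: U = (0.1954, 3.995), T = (-0.1954, -3.995). Equal radii place N and F the same way about G: N = G + 4.0·n = (42.54, 1.924), F = G − 4.0·n = (42.15, -6.066). Then cos ∠GTN = TG·TN / (|TG||TN|), giving 5.296°.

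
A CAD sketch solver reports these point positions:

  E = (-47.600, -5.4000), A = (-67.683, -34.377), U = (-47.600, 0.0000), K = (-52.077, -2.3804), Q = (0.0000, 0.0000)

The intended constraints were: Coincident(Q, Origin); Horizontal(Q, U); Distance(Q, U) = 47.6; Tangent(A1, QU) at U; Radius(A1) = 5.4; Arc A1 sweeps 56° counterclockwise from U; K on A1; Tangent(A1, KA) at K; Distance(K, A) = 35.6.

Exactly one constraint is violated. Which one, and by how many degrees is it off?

Tangent(A1, KA) at K — off by 8.00°.

Q = (0.00, 0.00) ✓; Q.y = 0.00, U.y = 0.00 ✓; |QU| = 47.60 ✓; ∠(EU, UQ) = 90.00° ✓; |EU| = 5.400 ✓; bearing(E→K) − bearing(E→U) = 56.00° ✓; |EK| = 5.400 ✓; ∠(EK, KA) = 82.00° ✗; |KA| = 35.60 ✓.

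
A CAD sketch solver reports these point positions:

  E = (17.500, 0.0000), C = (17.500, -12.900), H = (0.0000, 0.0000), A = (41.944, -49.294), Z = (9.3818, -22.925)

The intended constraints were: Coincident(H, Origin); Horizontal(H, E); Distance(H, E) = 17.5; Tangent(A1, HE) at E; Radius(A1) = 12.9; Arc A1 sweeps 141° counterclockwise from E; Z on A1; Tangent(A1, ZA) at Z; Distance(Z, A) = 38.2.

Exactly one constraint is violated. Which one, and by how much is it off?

Distance(Z, A) = 38.2 — off by 3.70.

H = (0.00, 0.00) ✓; H.y = 0.00, E.y = 0.00 ✓; |HE| = 17.50 ✓; ∠(CE, EH) = 90.00° ✓; |CE| = 12.90 ✓; bearing(C→Z) − bearing(C→E) = 141.0° ✓; |CZ| = 12.90 ✓; ∠(CZ, ZA) = 90.00° ✓; |ZA| = 41.90 ✗.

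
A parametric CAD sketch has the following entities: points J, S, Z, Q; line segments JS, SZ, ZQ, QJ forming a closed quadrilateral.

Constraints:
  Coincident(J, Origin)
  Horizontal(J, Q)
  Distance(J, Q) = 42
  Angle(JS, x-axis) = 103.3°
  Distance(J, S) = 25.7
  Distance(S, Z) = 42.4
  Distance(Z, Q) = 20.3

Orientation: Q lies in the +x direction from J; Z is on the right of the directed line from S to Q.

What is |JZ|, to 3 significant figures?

23.6

Checks: |SZ| = 42.40 ✓; |ZQ| = 20.30 ✓.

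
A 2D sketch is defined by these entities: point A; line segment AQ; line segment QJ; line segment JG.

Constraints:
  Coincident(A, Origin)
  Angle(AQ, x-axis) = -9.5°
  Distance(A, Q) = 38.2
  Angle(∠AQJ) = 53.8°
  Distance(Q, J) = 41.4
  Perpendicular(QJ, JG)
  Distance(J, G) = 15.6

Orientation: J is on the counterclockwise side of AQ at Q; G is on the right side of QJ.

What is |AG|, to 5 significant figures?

50.103

∠AQJ = 53.8°, so QJ runs at -9.5° + (180° − 53.8°) = 116.70° from the x-axis; with |QJ| = 41.4, J = Q + 41.4·(cos 116.70°, sin 116.70°) = (19.074, 30.681). QJ ⟂ JG; with |JG| = 15.6 on the right of QJ, G = J + 15.6·(0.89337, 0.44932) = (33.011, 37.690). Then |AG| = |G − A| = 50.103.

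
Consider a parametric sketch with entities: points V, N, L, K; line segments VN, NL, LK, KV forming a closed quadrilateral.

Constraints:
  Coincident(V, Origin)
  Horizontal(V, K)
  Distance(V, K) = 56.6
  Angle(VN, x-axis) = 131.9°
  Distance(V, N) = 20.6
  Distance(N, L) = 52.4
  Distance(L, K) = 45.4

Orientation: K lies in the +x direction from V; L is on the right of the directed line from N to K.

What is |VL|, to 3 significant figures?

31.9

V is at the origin; V and K share the same y with |VK| = 56.6 and K in +x, so K = (56.6, 0). VN runs at 131.9° with |VN| = 20.6, so N = (-13.8, 15.3). L is determined by |NL| = 52.4 and |LK| = 45.4 together: it lies at the intersection of circle(N, 52.4) and circle(K, 45.4). With |NK| = 72.0, the foot of the radical line on NK is 40.8 from N and the perpendicular offset is √(52.4² − 40.8²) = 32.9. Taking the right-of-NK solution: L = (19.1, -25.5).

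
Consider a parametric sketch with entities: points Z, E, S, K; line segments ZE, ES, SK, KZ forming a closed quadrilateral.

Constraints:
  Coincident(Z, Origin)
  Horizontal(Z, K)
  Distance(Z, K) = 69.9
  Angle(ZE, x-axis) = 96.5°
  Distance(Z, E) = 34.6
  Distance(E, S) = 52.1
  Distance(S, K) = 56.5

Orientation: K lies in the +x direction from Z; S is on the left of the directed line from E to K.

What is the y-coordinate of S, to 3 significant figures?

50.9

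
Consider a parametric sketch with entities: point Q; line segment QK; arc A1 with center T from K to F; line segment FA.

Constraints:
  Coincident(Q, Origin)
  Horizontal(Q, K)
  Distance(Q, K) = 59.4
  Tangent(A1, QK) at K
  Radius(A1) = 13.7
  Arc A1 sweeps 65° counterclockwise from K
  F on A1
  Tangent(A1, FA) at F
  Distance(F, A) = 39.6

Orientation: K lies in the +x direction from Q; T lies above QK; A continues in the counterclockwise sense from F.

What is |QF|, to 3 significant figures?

72.3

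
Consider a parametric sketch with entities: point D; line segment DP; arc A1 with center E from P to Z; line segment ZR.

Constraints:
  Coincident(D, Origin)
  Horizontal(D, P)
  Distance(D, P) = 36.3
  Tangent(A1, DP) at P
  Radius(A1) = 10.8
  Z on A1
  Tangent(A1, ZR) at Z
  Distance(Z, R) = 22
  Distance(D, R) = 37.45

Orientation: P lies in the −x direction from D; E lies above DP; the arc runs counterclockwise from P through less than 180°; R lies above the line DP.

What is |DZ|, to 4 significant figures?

27.16

Checks: |EP| = 10.80 ✓; |EZ| = 10.80 ✓; ∠(EZ, ZR) = 90.00° ✓; |ZR| = 22.00 ✓; |DR| = 37.45 ✓.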